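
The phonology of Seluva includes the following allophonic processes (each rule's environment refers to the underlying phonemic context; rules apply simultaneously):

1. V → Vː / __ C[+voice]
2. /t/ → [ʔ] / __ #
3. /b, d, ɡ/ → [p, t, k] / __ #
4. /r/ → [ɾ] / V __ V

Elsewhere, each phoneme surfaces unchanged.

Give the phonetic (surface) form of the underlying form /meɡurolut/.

/m/ stays [m].
/e/ (between /m/ and /ɡ/): before a voiced consonant, so rule 1 applies → [eː].
/ɡ/ (between /e/ and /u/) fails the environment for rule 3, so it stays [ɡ].
/u/ (between /ɡ/ and /r/): before a voiced consonant, so rule 1 applies → [uː].
/r/ (between /u/ and /o/): between two vowels, so rule 4 applies → [ɾ].
/o/ (between /r/ and /l/) occurs before a voiced consonant → [oː] by rule 1.
/l/ — not in any rule's target class → [l].
/u/ (between /l/ and /t/): rule 1 targets it, but not before a voiced consonant → unchanged [u].
Rule 2 applies to /t/ (word-final: word-finally) → [ʔ].

[meːɡuːɾoːluʔ]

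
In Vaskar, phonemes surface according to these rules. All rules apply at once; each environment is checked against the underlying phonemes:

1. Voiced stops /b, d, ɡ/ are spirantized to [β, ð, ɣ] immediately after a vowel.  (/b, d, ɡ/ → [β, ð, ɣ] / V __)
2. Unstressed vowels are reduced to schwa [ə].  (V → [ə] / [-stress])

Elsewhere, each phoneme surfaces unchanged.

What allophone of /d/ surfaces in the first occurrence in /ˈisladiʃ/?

/d/ (between /a/ and /i/): immediately after a vowel, so rule 1 applies → [ð].

[ð]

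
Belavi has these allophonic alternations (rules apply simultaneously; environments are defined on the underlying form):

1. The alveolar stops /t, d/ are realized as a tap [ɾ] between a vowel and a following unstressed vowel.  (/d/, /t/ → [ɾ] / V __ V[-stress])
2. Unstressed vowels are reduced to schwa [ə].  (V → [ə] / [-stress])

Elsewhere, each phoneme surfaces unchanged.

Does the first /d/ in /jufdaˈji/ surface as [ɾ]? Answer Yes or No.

No

/d/ — between /f/ and /a/; rule 1 does not apply here → [d].
The actual realization is [d], not [ɾ].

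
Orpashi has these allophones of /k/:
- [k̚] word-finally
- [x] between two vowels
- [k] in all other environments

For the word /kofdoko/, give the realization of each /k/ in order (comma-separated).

Occurrence 1 (position 1): no conditioning environment matches → elsewhere allophone [k].
Occurrence 2 (position 6): between two vowels → [x].

[k], [x]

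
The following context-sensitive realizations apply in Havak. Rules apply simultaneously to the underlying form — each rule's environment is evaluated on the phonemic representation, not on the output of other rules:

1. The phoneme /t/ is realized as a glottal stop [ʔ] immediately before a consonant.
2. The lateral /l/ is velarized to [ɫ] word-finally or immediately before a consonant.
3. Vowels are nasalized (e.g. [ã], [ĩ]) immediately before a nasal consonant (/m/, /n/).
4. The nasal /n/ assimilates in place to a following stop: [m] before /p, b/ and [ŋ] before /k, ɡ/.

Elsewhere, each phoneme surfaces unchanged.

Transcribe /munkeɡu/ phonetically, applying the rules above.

/u/ meets the environment for rule 3 (before a nasal consonant) → [ũ].
/n/ (between /u/ and /k/): before a labial or velar stop, so rule 4 applies → [ŋ].
/e/ (between /k/ and /ɡ/) is in the target of rule 3 but the environment (before a nasal consonant) is not met → [e].
/u/ (word-final): rule 3 targets it, but not before a nasal consonant → unchanged [u].

[mũŋkeɡu]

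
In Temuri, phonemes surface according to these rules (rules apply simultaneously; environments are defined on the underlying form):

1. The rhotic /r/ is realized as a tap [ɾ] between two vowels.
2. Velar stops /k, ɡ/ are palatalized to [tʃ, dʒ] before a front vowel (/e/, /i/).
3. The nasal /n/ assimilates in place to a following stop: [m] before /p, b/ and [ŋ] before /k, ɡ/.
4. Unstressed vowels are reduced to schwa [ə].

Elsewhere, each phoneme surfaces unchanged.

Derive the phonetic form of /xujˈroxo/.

/x/ (word-initial): no rule targets it → [x].
/u/ — between /x/ and /j/, in an unstressed syllable — surfaces as [ə] (rule 4).
/j/ stays [j].
/r/ — between /j/ and /o/; rule 1 does not apply here → [r].
/o/ — between /r/ and /x/; rule 4 does not apply here → [o].
/x/ stays [x].
Rule 4 applies to /o/ (word-final: in an unstressed syllable) → [ə].

[xəjˈroxə]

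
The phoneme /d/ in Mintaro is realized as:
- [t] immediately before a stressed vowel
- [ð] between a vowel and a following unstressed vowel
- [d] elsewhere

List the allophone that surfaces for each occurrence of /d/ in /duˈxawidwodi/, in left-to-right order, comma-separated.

[d], [d], [ð]

Occurrence 1 (position 1): no conditioning environment matches → elsewhere allophone [d].
Occurrence 2 (position 7): no conditioning environment matches → elsewhere allophone [d].
Occurrence 3 (position 10): between a vowel and a following unstressed vowel → [ð].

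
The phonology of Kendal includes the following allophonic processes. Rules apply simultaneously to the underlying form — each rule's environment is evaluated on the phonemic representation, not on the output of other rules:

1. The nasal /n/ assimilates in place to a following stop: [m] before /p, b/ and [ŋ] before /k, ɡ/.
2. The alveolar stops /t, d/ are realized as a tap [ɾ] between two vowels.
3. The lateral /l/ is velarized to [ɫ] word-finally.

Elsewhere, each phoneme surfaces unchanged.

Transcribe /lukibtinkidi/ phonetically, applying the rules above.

[lukibtiŋkiɾi]

/l/ — word-initial; rule 3 does not apply here → [l].
/u/ (between /l/ and /k/): no rule targets it → [u].
/k/ (between /u/ and /i/) is unaffected → [k].
/i/ stays [i].
/b/ stays [b].
/t/ (between /b/ and /i/) is in the target of rule 2 but the environment (between two vowels) is not met → [t].
/i/ stays [i].
Rule 1 applies to /n/ (between /i/ and /k/: before a labial or velar stop) → [ŋ].
/k/ (between /n/ and /i/): no rule targets it → [k].
/i/ — not in any rule's target class → [i].
/d/ (between /i/ and /i/): between two vowels, so rule 2 applies → [ɾ].
/i/ (word-final) is unaffected → [i].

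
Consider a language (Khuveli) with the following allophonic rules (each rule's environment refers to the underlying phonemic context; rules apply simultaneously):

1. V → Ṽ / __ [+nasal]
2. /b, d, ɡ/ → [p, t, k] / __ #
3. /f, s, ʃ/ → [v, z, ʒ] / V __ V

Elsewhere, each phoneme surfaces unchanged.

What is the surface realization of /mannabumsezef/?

[mãnnabũmsezef]

/a/ (between /m/ and /n/): before a nasal consonant, so rule 1 applies → [ã].
/a/ — between /n/ and /b/; rule 1 does not apply here → [a].
/b/ (between /a/ and /u/) is in the target of rule 2 but the environment (word-finally) is not met → [b].
/u/ (between /b/ and /m/) occurs before a nasal consonant → [ũ] by rule 1.
/s/ — between /m/ and /e/; rule 3 does not apply here → [s].
/e/ (between /s/ and /z/): rule 1 targets it, but not before a nasal consonant → unchanged [e].
/e/ (between /z/ and /f/) fails the environment for rule 1, so it stays [e].
/f/ — word-final; rule 3 does not apply here → [f].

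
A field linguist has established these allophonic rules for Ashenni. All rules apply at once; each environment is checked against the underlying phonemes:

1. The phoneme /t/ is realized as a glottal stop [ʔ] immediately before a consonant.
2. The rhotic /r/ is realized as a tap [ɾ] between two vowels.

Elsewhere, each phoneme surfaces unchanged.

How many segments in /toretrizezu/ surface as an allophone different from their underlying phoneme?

2

Segments that undergo a rule: /r/ → [ɾ] (rule 2); /t/ → [ʔ] (rule 1).
All other segments surface unchanged.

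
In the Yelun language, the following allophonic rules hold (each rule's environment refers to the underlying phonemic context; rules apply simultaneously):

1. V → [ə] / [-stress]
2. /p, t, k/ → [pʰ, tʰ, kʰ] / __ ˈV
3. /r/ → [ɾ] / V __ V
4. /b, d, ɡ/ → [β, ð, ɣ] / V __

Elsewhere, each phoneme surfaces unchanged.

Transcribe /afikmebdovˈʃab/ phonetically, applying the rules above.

/a/ (word-initial) occurs in an unstressed syllable → [ə] by rule 1.
/f/ (between /a/ and /i/) is unaffected → [f].
Rule 1 applies to /i/ (between /f/ and /k/: in an unstressed syllable) → [ə].
/k/ — between /i/ and /m/; rule 2 does not apply here → [k].
/m/ (between /k/ and /e/) is unaffected → [m].
/e/ meets the environment for rule 1 (in an unstressed syllable) → [ə].
/b/ (between /e/ and /d/): immediately after a vowel, so rule 4 applies → [β].
/d/ (between /b/ and /o/) fails the environment for rule 4, so it stays [d].
Rule 1 applies to /o/ (between /d/ and /v/: in an unstressed syllable) → [ə].
/v/ (between /o/ and /ʃ/) is unaffected → [v].
/ʃ/ — not in any rule's target class → [ʃ].
/a/ (between /ʃ/ and /b/) fails the environment for rule 1, so it stays [a].
Rule 4 applies to /b/ (word-final: immediately after a vowel) → [β].

[əfəkməβdəvˈʃaβ]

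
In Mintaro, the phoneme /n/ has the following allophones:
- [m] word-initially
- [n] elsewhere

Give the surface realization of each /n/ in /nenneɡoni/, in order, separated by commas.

Occurrence 1 (position 1): word-initially → [m].
Occurrence 2 (position 3): no conditioning environment matches → elsewhere allophone [n].
Occurrence 3 (position 4): no conditioning environment matches → elsewhere allophone [n].
Occurrence 4 (position 8): no conditioning environment matches → elsewhere allophone [n].

[m], [n], [n], [n]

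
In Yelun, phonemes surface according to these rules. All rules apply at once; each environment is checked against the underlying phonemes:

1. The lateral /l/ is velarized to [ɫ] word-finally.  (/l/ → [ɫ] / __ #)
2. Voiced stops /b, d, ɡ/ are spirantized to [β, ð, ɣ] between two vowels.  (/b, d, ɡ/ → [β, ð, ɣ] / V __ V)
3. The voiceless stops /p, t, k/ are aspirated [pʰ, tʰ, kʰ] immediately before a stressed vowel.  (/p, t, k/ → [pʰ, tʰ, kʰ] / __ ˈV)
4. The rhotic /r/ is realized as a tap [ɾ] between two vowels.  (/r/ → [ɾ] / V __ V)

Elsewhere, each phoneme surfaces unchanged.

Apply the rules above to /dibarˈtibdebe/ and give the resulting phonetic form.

[diβarˈtʰibdeβe]

/d/ — word-initial; rule 2 does not apply here → [d].
/i/ (between /d/ and /b/) is unaffected → [i].
Rule 2 applies to /b/ (between /i/ and /a/: between two vowels) → [β].
/a/ (between /b/ and /r/): no rule targets it → [a].
/r/ (between /a/ and /t/) fails the environment for rule 4, so it stays [r].
/t/ — between /r/ and /i/, immediately before a stressed vowel — surfaces as [tʰ] (rule 3).
/i/ (between /t/ and /b/) is unaffected → [i].
/b/ (between /i/ and /d/) fails the environment for rule 2, so it stays [b].
/d/ (between /b/ and /e/) fails the environment for rule 2, so it stays [d].
/e/ (between /d/ and /b/) is unaffected → [e].
/b/ (between /e/ and /e/) occurs between two vowels → [β] by rule 2.
/e/ stays [e].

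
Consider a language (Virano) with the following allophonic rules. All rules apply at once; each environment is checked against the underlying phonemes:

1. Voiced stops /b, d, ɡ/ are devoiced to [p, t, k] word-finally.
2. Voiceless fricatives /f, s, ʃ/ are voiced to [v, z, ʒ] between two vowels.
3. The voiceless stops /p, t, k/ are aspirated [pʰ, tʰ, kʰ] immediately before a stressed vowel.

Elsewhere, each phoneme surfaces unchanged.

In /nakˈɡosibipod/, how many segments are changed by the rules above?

Segments that undergo a rule: /s/ → [z] (rule 2); /d/ → [t] (rule 1).
All other segments surface unchanged.

2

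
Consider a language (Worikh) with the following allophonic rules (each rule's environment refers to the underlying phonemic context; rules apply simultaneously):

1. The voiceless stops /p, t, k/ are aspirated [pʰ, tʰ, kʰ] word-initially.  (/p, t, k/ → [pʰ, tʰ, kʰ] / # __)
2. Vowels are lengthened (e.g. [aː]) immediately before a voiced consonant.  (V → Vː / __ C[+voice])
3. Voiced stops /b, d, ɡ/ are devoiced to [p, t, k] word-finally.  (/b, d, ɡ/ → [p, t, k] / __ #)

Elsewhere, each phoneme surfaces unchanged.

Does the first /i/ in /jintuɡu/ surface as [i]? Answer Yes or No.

/i/ meets the environment for rule 2 (before a voiced consonant) → [iː].
The actual realization is [iː], not [i].

No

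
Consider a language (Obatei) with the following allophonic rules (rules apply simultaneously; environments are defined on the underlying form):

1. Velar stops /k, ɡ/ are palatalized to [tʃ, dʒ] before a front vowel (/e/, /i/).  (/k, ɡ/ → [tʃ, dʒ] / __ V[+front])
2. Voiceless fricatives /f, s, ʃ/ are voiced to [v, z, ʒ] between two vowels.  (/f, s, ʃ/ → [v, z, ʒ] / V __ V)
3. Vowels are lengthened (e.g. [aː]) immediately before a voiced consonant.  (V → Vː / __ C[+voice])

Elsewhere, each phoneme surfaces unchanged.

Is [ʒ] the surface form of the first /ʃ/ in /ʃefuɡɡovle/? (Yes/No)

No

/ʃ/ (word-initial) is in the target of rule 2 but the environment (between two vowels) is not met → [ʃ].
The actual realization is [ʃ], not [ʒ].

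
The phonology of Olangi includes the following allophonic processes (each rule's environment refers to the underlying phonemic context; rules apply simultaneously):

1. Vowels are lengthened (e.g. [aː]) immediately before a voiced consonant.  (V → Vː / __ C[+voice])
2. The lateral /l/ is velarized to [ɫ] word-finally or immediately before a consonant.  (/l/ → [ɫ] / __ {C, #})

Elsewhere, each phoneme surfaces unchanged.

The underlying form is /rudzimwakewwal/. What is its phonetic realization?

[ruːdziːmwakeːwwaːɫ]

/r/ — not in any rule's target class → [r].
/u/ — between /r/ and /d/, before a voiced consonant — surfaces as [uː] (rule 1).
/d/ (between /u/ and /z/): no rule targets it → [d].
/z/ — not in any rule's target class → [z].
Rule 1 applies to /i/ (between /z/ and /m/: before a voiced consonant) → [iː].
/m/ stays [m].
/w/ (between /m/ and /a/) is unaffected → [w].
/a/ (between /w/ and /k/) is in the target of rule 1 but the environment (before a voiced consonant) is not met → [a].
/k/ — not in any rule's target class → [k].
/e/ — between /k/ and /w/, before a voiced consonant — surfaces as [eː] (rule 1).
/w/ (between /e/ and /w/): no rule targets it → [w].
/w/ (between /w/ and /a/) is unaffected → [w].
/a/ (between /w/ and /l/) occurs before a voiced consonant → [aː] by rule 1.
Rule 2 applies to /l/ (word-final: word-finally or immediately before a consonant) → [ɫ].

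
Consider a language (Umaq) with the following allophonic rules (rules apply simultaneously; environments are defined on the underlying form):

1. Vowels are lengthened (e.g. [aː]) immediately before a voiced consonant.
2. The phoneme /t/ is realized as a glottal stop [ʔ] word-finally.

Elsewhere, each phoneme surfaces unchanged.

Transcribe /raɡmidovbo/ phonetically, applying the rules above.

/r/ — not in any rule's target class → [r].
/a/ meets the environment for rule 1 (before a voiced consonant) → [aː].
/ɡ/ (between /a/ and /m/) is unaffected → [ɡ].
/m/ stays [m].
/i/ — between /m/ and /d/, before a voiced consonant — surfaces as [iː] (rule 1).
/d/ (between /i/ and /o/) is unaffected → [d].
/o/ (between /d/ and /v/): before a voiced consonant, so rule 1 applies → [oː].
/v/ stays [v].
/b/ stays [b].
/o/ — word-final; rule 1 does not apply here → [o].

[raːɡmiːdoːvbo]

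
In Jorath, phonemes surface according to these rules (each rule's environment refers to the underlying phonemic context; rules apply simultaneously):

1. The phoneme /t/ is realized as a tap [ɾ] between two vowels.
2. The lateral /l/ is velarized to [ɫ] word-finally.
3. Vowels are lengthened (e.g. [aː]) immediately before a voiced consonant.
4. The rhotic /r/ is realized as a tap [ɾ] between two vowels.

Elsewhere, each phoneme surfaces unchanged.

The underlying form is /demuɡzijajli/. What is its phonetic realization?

/d/ (word-initial) is unaffected → [d].
/e/ — between /d/ and /m/, before a voiced consonant — surfaces as [eː] (rule 3).
/m/ stays [m].
/u/ (between /m/ and /ɡ/): before a voiced consonant, so rule 3 applies → [uː].
/ɡ/ (between /u/ and /z/) is unaffected → [ɡ].
/z/ — not in any rule's target class → [z].
/i/ — between /z/ and /j/, before a voiced consonant — surfaces as [iː] (rule 3).
/j/ — not in any rule's target class → [j].
/a/ — between /j/ and /j/, before a voiced consonant — surfaces as [aː] (rule 3).
/j/ (between /a/ and /l/): no rule targets it → [j].
/l/ — between /j/ and /i/; rule 2 does not apply here → [l].
/i/ (word-final) is in the target of rule 3 but the environment (before a voiced consonant) is not met → [i].

[deːmuːɡziːjaːjli]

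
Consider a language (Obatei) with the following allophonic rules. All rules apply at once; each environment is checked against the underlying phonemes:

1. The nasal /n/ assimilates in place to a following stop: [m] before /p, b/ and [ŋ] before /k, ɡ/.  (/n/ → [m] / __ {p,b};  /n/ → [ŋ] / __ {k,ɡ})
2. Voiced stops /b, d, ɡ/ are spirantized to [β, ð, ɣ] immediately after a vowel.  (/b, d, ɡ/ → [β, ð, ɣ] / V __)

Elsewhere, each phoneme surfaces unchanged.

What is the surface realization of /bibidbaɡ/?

/b/ (word-initial): rule 2 targets it, but not immediately after a vowel → unchanged [b].
/i/ (between /b/ and /b/) is unaffected → [i].
/b/ (between /i/ and /i/) occurs immediately after a vowel → [β] by rule 2.
/i/ stays [i].
/d/ meets the environment for rule 2 (immediately after a vowel) → [ð].
/b/ (between /d/ and /a/) is in the target of rule 2 but the environment (immediately after a vowel) is not met → [b].
/a/ — not in any rule's target class → [a].
/ɡ/ — word-final, immediately after a vowel — surfaces as [ɣ] (rule 2).

[biβiðbaɣ]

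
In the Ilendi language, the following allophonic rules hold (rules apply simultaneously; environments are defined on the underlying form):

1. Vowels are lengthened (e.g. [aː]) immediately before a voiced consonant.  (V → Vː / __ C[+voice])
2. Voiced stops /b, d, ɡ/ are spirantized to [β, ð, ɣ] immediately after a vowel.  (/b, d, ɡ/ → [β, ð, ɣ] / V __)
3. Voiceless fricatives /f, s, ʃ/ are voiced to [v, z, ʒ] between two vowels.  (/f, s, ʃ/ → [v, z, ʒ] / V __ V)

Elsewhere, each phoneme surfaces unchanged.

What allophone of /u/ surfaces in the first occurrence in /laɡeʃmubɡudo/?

/u/ — between /m/ and /b/, before a voiced consonant — surfaces as [uː] (rule 1).

[uː]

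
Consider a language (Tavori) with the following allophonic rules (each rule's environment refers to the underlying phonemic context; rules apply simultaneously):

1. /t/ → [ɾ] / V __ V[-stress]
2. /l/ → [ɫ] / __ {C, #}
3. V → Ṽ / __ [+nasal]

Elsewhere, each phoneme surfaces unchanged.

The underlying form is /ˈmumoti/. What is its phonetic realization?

[ˈmũmoɾi]

/m/ — not in any rule's target class → [m].
/u/ — between /m/ and /m/, before a nasal consonant — surfaces as [ũ] (rule 3).
/m/ stays [m].
/o/ (between /m/ and /t/): rule 3 targets it, but not before a nasal consonant → unchanged [o].
Rule 1 applies to /t/ (between /o/ and /i/: between a vowel and a following unstressed vowel) → [ɾ].
/i/ (word-final) fails the environment for rule 3, so it stays [i].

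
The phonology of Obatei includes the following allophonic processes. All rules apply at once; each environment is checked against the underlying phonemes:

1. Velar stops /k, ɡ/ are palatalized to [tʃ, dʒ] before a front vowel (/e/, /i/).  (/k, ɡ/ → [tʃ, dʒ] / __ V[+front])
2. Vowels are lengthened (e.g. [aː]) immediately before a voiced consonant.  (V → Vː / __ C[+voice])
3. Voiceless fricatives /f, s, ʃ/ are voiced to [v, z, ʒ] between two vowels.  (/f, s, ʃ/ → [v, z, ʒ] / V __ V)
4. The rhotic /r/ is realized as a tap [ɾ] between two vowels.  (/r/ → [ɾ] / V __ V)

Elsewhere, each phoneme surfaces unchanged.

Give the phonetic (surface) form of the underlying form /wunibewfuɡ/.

/w/ (word-initial): no rule targets it → [w].
/u/ — between /w/ and /n/, before a voiced consonant — surfaces as [uː] (rule 2).
/n/ — not in any rule's target class → [n].
/i/ meets the environment for rule 2 (before a voiced consonant) → [iː].
/b/ (between /i/ and /e/): no rule targets it → [b].
Rule 2 applies to /e/ (between /b/ and /w/: before a voiced consonant) → [eː].
/w/ stays [w].
/f/ (between /w/ and /u/) is in the target of rule 3 but the environment (between two vowels) is not met → [f].
/u/ meets the environment for rule 2 (before a voiced consonant) → [uː].
/ɡ/ (word-final): rule 1 targets it, but not before a front vowel → unchanged [ɡ].

[wuːniːbeːwfuːɡ]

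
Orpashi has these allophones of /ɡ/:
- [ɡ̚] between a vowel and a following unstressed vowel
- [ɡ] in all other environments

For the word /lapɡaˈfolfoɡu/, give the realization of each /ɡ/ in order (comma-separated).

[ɡ], [ɡ̚]

Occurrence 1 (position 4): no conditioning environment matches → elsewhere allophone [ɡ].
Occurrence 2 (position 11): between a vowel and a following unstressed vowel → [ɡ̚].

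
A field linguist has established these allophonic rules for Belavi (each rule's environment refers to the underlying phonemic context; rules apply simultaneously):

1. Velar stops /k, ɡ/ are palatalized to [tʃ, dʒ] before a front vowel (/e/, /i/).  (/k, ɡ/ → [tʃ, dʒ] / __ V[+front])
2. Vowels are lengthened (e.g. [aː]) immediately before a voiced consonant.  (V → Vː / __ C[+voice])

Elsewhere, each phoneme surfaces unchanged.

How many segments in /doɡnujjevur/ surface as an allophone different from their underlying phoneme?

4

Segments that undergo a rule: /o/ → [oː] (rule 2); /u/ → [uː] (rule 2); /e/ → [eː] (rule 2); /u/ → [uː] (rule 2).
All other segments surface unchanged.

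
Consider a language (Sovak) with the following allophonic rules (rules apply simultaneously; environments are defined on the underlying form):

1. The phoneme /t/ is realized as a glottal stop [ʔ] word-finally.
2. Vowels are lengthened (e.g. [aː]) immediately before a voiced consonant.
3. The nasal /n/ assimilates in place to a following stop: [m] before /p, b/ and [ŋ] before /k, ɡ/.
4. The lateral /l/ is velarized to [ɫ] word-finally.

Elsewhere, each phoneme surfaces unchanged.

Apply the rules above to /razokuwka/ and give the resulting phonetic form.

[raːzokuːwka]

/r/ (word-initial): no rule targets it → [r].
/a/ (between /r/ and /z/): before a voiced consonant, so rule 2 applies → [aː].
/z/ stays [z].
/o/ (between /z/ and /k/) fails the environment for rule 2, so it stays [o].
/k/ stays [k].
/u/ (between /k/ and /w/) occurs before a voiced consonant → [uː] by rule 2.
/w/ — not in any rule's target class → [w].
/k/ stays [k].
/a/ (word-final) fails the environment for rule 2, so it stays [a].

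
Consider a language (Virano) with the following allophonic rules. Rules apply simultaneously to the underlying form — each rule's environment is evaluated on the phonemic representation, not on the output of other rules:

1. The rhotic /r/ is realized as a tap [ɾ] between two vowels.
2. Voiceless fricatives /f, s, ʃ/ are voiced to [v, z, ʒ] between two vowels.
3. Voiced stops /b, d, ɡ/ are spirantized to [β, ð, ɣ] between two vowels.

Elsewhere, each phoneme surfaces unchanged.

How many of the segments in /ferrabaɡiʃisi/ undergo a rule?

Segments that undergo a rule: /b/ → [β] (rule 3); /ɡ/ → [ɣ] (rule 3); /ʃ/ → [ʒ] (rule 2); /s/ → [z] (rule 2).
All other segments surface unchanged.

4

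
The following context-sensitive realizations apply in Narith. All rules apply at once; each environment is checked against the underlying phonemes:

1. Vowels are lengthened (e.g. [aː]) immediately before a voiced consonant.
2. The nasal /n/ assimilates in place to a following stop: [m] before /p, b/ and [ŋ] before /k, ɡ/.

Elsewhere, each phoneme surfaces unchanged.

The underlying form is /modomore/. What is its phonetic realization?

/m/ stays [m].
/o/ (between /m/ and /d/): before a voiced consonant, so rule 1 applies → [oː].
/d/ (between /o/ and /o/) is unaffected → [d].
/o/ — between /d/ and /m/, before a voiced consonant — surfaces as [oː] (rule 1).
/m/ (between /o/ and /o/) is unaffected → [m].
Rule 1 applies to /o/ (between /m/ and /r/: before a voiced consonant) → [oː].
/r/ — not in any rule's target class → [r].
/e/ (word-final): rule 1 targets it, but not before a voiced consonant → unchanged [e].

[moːdoːmoːre]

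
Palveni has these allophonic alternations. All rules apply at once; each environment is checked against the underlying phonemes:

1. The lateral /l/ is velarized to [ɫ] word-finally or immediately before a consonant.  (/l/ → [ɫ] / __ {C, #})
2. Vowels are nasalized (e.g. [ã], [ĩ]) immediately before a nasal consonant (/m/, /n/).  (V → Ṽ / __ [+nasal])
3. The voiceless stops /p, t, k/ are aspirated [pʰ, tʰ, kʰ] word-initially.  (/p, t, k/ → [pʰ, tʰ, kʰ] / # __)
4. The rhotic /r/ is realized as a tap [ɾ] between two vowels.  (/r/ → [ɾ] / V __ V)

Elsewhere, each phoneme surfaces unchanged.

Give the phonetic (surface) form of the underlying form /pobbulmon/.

[pʰobbuɫmõn]

/p/ (word-initial): word-initially, so rule 3 applies → [pʰ].
/o/ (between /p/ and /b/) fails the environment for rule 2, so it stays [o].
/b/ stays [b].
/b/ (between /b/ and /u/): no rule targets it → [b].
/u/ (between /b/ and /l/) fails the environment for rule 2, so it stays [u].
/l/ meets the environment for rule 1 (word-finally or immediately before a consonant) → [ɫ].
/m/ — not in any rule's target class → [m].
/o/ (between /m/ and /n/): before a nasal consonant, so rule 2 applies → [õ].
/n/ — not in any rule's target class → [n].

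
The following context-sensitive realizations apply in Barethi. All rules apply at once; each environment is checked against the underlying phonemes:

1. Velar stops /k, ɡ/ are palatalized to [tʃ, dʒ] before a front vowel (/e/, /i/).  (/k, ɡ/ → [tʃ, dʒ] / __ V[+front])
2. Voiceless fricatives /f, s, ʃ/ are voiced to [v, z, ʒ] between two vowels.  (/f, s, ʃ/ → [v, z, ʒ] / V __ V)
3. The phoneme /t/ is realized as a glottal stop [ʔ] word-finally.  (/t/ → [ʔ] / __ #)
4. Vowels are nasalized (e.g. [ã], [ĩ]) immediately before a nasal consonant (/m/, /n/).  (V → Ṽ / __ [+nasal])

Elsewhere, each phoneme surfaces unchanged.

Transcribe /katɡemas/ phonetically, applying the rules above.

/k/ — word-initial; rule 1 does not apply here → [k].
/a/ (between /k/ and /t/) fails the environment for rule 4, so it stays [a].
/t/ (between /a/ and /ɡ/) is in the target of rule 3 but the environment (word-finally) is not met → [t].
/ɡ/ meets the environment for rule 1 (before a front vowel) → [dʒ].
/e/ (between /ɡ/ and /m/): before a nasal consonant, so rule 4 applies → [ẽ].
/m/ (between /e/ and /a/): no rule targets it → [m].
/a/ (between /m/ and /s/) fails the environment for rule 4, so it stays [a].
/s/ (word-final) fails the environment for rule 2, so it stays [s].

[katdʒẽmas]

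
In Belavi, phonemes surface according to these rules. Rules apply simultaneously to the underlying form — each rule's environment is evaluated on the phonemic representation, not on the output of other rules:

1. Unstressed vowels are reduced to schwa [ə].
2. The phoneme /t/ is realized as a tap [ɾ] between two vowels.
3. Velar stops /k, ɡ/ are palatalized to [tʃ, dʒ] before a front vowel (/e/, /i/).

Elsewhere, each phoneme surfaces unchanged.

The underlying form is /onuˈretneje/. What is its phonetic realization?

/o/ — word-initial, in an unstressed syllable — surfaces as [ə] (rule 1).
/n/ stays [n].
/u/ (between /n/ and /r/): in an unstressed syllable, so rule 1 applies → [ə].
/r/ — not in any rule's target class → [r].
/e/ (between /r/ and /t/) is in the target of rule 1 but the environment (in an unstressed syllable) is not met → [e].
/t/ (between /e/ and /n/): rule 2 targets it, but not between two vowels → unchanged [t].
/n/ (between /t/ and /e/): no rule targets it → [n].
/e/ — between /n/ and /j/, in an unstressed syllable — surfaces as [ə] (rule 1).
/j/ — not in any rule's target class → [j].
/e/ meets the environment for rule 1 (in an unstressed syllable) → [ə].

[ənəˈretnəjə]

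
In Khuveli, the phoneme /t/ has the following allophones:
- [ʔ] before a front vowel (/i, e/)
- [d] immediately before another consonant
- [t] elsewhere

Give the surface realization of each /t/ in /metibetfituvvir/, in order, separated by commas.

Occurrence 1 (position 3): before a front vowel (/i, e/) → [ʔ].
Occurrence 2 (position 7): immediately before another consonant → [d].
Occurrence 3 (position 10): no conditioning environment matches → elsewhere allophone [t].

[ʔ], [d], [t]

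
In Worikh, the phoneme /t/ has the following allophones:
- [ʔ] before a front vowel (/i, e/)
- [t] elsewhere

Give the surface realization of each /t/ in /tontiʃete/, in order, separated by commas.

Occurrence 1 (position 1): no conditioning environment matches → elsewhere allophone [t].
Occurrence 2 (position 4): before a front vowel (/i, e/) → [ʔ].
Occurrence 3 (position 8): before a front vowel (/i, e/) → [ʔ].

[t], [ʔ], [ʔ]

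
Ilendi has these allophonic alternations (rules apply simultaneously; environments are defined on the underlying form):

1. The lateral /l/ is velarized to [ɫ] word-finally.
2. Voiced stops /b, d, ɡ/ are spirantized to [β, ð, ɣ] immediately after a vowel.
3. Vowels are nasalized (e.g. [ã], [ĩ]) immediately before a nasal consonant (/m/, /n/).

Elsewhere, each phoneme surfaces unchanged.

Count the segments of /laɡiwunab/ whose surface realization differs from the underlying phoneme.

3

Segments that undergo a rule: /ɡ/ → [ɣ] (rule 2); /u/ → [ũ] (rule 3); /b/ → [β] (rule 2).
All other segments surface unchanged.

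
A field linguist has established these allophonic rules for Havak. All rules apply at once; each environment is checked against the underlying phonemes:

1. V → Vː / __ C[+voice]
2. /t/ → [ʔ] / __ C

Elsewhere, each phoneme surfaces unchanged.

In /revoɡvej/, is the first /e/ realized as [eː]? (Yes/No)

Yes

/e/ — between /r/ and /v/, before a voiced consonant — surfaces as [eː] (rule 1).
The actual realization is [eː], which matches [eː].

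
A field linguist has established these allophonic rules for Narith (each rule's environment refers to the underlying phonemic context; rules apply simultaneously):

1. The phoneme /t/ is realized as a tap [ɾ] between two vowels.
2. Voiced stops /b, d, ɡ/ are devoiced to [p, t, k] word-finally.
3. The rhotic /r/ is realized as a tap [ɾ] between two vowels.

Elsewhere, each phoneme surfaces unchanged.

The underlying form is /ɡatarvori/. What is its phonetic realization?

[ɡaɾarvoɾi]

/ɡ/ (word-initial) is in the target of rule 2 but the environment (word-finally) is not met → [ɡ].
/a/ stays [a].
/t/ — between /a/ and /a/, between two vowels — surfaces as [ɾ] (rule 1).
/a/ — not in any rule's target class → [a].
/r/ (between /a/ and /v/) is in the target of rule 3 but the environment (between two vowels) is not met → [r].
/v/ (between /r/ and /o/): no rule targets it → [v].
/o/ stays [o].
/r/ (between /o/ and /i/): between two vowels, so rule 3 applies → [ɾ].
/i/ — not in any rule's target class → [i].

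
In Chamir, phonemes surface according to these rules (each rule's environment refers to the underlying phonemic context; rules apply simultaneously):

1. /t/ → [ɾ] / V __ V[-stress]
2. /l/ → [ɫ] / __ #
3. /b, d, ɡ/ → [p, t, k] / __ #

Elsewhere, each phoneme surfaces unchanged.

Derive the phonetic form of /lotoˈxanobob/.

/l/ (word-initial) is in the target of rule 2 but the environment (word-finally) is not met → [l].
/o/ (between /l/ and /t/): no rule targets it → [o].
/t/ (between /o/ and /o/): between a vowel and a following unstressed vowel, so rule 1 applies → [ɾ].
/o/ (between /t/ and /x/): no rule targets it → [o].
/x/ stays [x].
/a/ (between /x/ and /n/): no rule targets it → [a].
/n/ stays [n].
/o/ — not in any rule's target class → [o].
/b/ — between /o/ and /o/; rule 3 does not apply here → [b].
/o/ — not in any rule's target class → [o].
Rule 3 applies to /b/ (word-final: word-finally) → [p].

[loɾoˈxanobop]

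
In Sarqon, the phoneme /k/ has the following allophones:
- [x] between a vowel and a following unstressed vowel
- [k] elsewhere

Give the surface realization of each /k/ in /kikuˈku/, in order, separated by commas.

[k], [x], [k]

Occurrence 1 (position 1): no conditioning environment matches → elsewhere allophone [k].
Occurrence 2 (position 3): between a vowel and a following unstressed vowel → [x].
Occurrence 3 (position 5): no conditioning environment matches → elsewhere allophone [k].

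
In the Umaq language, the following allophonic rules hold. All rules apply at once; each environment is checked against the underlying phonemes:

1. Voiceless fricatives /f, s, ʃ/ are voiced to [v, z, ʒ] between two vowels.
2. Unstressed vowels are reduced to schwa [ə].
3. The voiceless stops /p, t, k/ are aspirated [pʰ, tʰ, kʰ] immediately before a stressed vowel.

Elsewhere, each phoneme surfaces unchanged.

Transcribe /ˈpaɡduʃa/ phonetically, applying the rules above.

/p/ — word-initial, immediately before a stressed vowel — surfaces as [pʰ] (rule 3).
/a/ (between /p/ and /ɡ/) is in the target of rule 2 but the environment (in an unstressed syllable) is not met → [a].
/ɡ/ — not in any rule's target class → [ɡ].
/d/ — not in any rule's target class → [d].
Rule 2 applies to /u/ (between /d/ and /ʃ/: in an unstressed syllable) → [ə].
/ʃ/ (between /u/ and /a/): between two vowels, so rule 1 applies → [ʒ].
Rule 2 applies to /a/ (word-final: in an unstressed syllable) → [ə].

[ˈpʰaɡdəʒə]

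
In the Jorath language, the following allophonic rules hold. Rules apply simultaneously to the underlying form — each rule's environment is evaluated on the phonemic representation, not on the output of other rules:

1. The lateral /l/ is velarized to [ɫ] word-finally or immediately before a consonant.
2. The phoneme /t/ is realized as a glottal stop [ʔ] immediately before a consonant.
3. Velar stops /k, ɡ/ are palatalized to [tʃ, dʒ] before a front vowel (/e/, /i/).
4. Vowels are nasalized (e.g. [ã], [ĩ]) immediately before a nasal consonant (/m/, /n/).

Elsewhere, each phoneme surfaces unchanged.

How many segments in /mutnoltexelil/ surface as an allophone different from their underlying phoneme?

3

Segments that undergo a rule: /t/ → [ʔ] (rule 2); /l/ → [ɫ] (rule 1); /l/ → [ɫ] (rule 1).
All other segments surface unchanged.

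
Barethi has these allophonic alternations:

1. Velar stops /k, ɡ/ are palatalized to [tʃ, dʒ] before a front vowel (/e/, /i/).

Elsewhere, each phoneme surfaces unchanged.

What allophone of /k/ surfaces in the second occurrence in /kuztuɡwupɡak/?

[k]

/k/ (word-final) is in the target of rule 1 but the environment (before a front vowel) is not met → [k].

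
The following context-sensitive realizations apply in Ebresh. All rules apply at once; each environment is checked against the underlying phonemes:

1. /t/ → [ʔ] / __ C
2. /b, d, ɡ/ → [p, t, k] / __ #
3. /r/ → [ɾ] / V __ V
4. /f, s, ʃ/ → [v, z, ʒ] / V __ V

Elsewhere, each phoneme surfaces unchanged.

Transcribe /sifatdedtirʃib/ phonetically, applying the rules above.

/s/ (word-initial) fails the environment for rule 4, so it stays [s].
/i/ (between /s/ and /f/) is unaffected → [i].
/f/ meets the environment for rule 4 (between two vowels) → [v].
/a/ (between /f/ and /t/) is unaffected → [a].
/t/ meets the environment for rule 1 (immediately before a consonant) → [ʔ].
/d/ (between /t/ and /e/) fails the environment for rule 2, so it stays [d].
/e/ stays [e].
/d/ (between /e/ and /t/): rule 2 targets it, but not word-finally → unchanged [d].
/t/ (between /d/ and /i/): rule 1 targets it, but not immediately before a consonant → unchanged [t].
/i/ (between /t/ and /r/): no rule targets it → [i].
/r/ (between /i/ and /ʃ/) fails the environment for rule 3, so it stays [r].
/ʃ/ (between /r/ and /i/) is in the target of rule 4 but the environment (between two vowels) is not met → [ʃ].
/i/ (between /ʃ/ and /b/): no rule targets it → [i].
/b/ meets the environment for rule 2 (word-finally) → [p].

[sivaʔdedtirʃip]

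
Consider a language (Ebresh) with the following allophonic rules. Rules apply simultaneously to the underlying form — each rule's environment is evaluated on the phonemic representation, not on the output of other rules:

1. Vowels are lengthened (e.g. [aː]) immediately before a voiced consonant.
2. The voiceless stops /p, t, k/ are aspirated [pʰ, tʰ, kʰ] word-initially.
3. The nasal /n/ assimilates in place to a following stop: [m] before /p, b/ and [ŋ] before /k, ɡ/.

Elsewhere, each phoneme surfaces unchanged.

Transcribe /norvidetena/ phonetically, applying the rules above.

/n/ (word-initial) fails the environment for rule 3, so it stays [n].
/o/ (between /n/ and /r/): before a voiced consonant, so rule 1 applies → [oː].
/r/ stays [r].
/v/ stays [v].
/i/ meets the environment for rule 1 (before a voiced consonant) → [iː].
/d/ (between /i/ and /e/): no rule targets it → [d].
/e/ (between /d/ and /t/) fails the environment for rule 1, so it stays [e].
/t/ (between /e/ and /e/) is in the target of rule 2 but the environment (word-initially) is not met → [t].
/e/ (between /t/ and /n/) occurs before a voiced consonant → [eː] by rule 1.
/n/ (between /e/ and /a/) is in the target of rule 3 but the environment (before a labial or velar stop) is not met → [n].
/a/ (word-final) fails the environment for rule 1, so it stays [a].

[noːrviːdeteːna]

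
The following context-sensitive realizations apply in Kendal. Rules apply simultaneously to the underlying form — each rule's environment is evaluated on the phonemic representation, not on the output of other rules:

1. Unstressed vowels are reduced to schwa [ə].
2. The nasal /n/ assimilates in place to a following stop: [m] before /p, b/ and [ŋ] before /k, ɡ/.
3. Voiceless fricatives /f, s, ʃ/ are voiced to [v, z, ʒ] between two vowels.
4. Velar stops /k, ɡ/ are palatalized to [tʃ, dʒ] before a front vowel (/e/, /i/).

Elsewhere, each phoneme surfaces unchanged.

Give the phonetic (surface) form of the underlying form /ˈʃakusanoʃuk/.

/ʃ/ (word-initial) is in the target of rule 3 but the environment (between two vowels) is not met → [ʃ].
/a/ (between /ʃ/ and /k/): rule 1 targets it, but not in an unstressed syllable → unchanged [a].
/k/ (between /a/ and /u/): rule 4 targets it, but not before a front vowel → unchanged [k].
/u/ — between /k/ and /s/, in an unstressed syllable — surfaces as [ə] (rule 1).
/s/ meets the environment for rule 3 (between two vowels) → [z].
/a/ meets the environment for rule 1 (in an unstressed syllable) → [ə].
/n/ (between /a/ and /o/) is in the target of rule 2 but the environment (before a labial or velar stop) is not met → [n].
/o/ (between /n/ and /ʃ/) occurs in an unstressed syllable → [ə] by rule 1.
/ʃ/ — between /o/ and /u/, between two vowels — surfaces as [ʒ] (rule 3).
Rule 1 applies to /u/ (between /ʃ/ and /k/: in an unstressed syllable) → [ə].
/k/ (word-final): rule 4 targets it, but not before a front vowel → unchanged [k].

[ˈʃakəzənəʒək]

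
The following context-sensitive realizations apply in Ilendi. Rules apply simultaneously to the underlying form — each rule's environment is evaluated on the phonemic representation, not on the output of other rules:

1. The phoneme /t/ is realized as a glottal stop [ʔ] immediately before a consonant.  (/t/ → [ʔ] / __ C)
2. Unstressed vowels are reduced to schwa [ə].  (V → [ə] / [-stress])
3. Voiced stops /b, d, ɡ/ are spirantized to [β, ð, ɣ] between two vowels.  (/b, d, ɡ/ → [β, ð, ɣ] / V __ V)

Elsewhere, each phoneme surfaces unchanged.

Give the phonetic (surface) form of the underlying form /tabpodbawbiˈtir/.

/t/ (word-initial): rule 1 targets it, but not immediately before a consonant → unchanged [t].
/a/ meets the environment for rule 2 (in an unstressed syllable) → [ə].
/b/ — between /a/ and /p/; rule 3 does not apply here → [b].
/p/ (between /b/ and /o/) is unaffected → [p].
Rule 2 applies to /o/ (between /p/ and /d/: in an unstressed syllable) → [ə].
/d/ (between /o/ and /b/): rule 3 targets it, but not between two vowels → unchanged [d].
/b/ (between /d/ and /a/) is in the target of rule 3 but the environment (between two vowels) is not met → [b].
Rule 2 applies to /a/ (between /b/ and /w/: in an unstressed syllable) → [ə].
/w/ — not in any rule's target class → [w].
/b/ (between /w/ and /i/): rule 3 targets it, but not between two vowels → unchanged [b].
Rule 2 applies to /i/ (between /b/ and /t/: in an unstressed syllable) → [ə].
/t/ — between /i/ and /i/; rule 1 does not apply here → [t].
/i/ (between /t/ and /r/) is in the target of rule 2 but the environment (in an unstressed syllable) is not met → [i].
/r/ (word-final) is unaffected → [r].

[təbpədbəwbəˈtir]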